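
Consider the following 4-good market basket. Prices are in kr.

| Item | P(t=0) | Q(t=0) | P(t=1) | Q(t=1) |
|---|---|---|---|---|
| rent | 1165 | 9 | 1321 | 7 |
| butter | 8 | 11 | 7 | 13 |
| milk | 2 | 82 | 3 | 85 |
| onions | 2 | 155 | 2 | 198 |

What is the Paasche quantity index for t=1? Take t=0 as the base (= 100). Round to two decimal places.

79.77

Paasche quantity index uses current-period prices as weights.
ΣP(t=1)·Q(t=1) = 1321×7 + 7×13 + 3×85 + 2×198 = 9247 + 91 + 255 + 396 = 9989
ΣP(t=1)·Q(t=0) = 1321×9 + 7×11 + 3×82 + 2×155 = 11889 + 77 + 246 + 310 = 12522
Index = 9989 / 12522 × 100 = 79.7716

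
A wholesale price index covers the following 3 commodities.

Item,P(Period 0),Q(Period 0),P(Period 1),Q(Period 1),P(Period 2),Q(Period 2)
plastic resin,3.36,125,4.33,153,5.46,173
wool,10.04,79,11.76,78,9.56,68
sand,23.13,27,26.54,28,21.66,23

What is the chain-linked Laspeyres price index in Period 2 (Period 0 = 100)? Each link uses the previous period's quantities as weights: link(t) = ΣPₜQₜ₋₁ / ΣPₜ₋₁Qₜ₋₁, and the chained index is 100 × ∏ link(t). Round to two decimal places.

Link Period 0→Period 1:
ΣP(Period 1)Q(Period 0) = 4.33×125 + 11.76×79 + 26.54×27 = 541.25 + 929.04 + 716.58 = 2186.87
ΣP(Period 0)Q(Period 0) = 3.36×125 + 10.04×79 + 23.13×27 = 420 + 793.16 + 624.51 = 1837.67
link = 2186.87/1837.67 = 1.190023
Link Period 1→Period 2:
ΣP(Period 2)Q(Period 1) = 5.46×153 + 9.56×78 + 21.66×28 = 835.38 + 745.68 + 606.48 = 2187.54
ΣP(Period 1)Q(Period 1) = 4.33×153 + 11.76×78 + 26.54×28 = 662.49 + 917.28 + 743.12 = 2322.89
link = 2187.54/2322.89 = 0.941732
Chained index = 100 × 1.190023 × 0.941732 = 112.0683

112.07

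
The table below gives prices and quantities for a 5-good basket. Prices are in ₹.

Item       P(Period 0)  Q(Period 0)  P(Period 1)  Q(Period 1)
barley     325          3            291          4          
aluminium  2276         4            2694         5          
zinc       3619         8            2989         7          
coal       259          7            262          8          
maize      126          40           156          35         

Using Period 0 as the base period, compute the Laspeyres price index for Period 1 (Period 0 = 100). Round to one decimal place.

Laspeyres price index uses base-period quantities as weights.
ΣP(Period 1)·Q(Period 0) = 291×3 + 2694×4 + 2989×8 + 262×7 + 156×40 = 873 + 10776 + 23912 + 1834 + 6240 = 43635
ΣP(Period 0)·Q(Period 0) = 325×3 + 2276×4 + 3619×8 + 259×7 + 126×40 = 975 + 9104 + 28952 + 1813 + 5040 = 45884
Index = 43635 / 45884 × 100 = 95.0985

95.1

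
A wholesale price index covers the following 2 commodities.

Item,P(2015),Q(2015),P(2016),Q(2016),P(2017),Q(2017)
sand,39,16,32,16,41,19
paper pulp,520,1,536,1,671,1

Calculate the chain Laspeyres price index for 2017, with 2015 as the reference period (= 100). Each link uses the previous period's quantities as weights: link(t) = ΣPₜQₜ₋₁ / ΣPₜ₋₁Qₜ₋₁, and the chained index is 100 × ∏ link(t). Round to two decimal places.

116.00

Link 2015→2016:
ΣP(2016)Q(2015) = 32×16 + 536×1 = 512 + 536 = 1048
ΣP(2015)Q(2015) = 39×16 + 520×1 = 624 + 520 = 1144
link = 1048/1144 = 0.916084
Link 2016→2017:
ΣP(2017)Q(2016) = 41×16 + 671×1 = 656 + 671 = 1327
ΣP(2016)Q(2016) = 32×16 + 536×1 = 512 + 536 = 1048
link = 1327/1048 = 1.266221
Chained index = 100 × 0.916084 × 1.266221 = 115.9965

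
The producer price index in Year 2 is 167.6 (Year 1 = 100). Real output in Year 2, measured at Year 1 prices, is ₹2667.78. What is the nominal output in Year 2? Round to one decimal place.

Nominal = Real × (Index/100) = 2667.78 × (167.6/100)
        = 2667.78 × 1.676 = 4471.1993

4471.2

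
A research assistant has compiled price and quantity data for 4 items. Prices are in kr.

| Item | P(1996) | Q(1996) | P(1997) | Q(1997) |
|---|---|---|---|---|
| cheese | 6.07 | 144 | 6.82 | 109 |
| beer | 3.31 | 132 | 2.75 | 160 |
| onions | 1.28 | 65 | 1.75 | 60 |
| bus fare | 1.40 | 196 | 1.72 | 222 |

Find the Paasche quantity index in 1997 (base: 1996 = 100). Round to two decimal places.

93.00

Paasche quantity index uses current-period prices as weights.
ΣP(1997)·Q(1997) = 6.82×109 + 2.75×160 + 1.75×60 + 1.72×222 = 743.38 + 440 + 105 + 381.84 = 1670.22
ΣP(1997)·Q(1996) = 6.82×144 + 2.75×132 + 1.75×65 + 1.72×196 = 982.08 + 363 + 113.75 + 337.12 = 1795.95
Index = 1670.22 / 1795.95 × 100 = 92.9992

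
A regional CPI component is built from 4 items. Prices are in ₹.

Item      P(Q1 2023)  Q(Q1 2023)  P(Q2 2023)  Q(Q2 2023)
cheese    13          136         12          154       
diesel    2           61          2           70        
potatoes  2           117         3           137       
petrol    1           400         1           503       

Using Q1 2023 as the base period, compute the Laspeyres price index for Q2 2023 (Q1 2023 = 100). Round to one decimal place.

99.2

Laspeyres price index uses base-period quantities as weights.
ΣP(Q2 2023)·Q(Q1 2023) = 12×136 + 2×61 + 3×117 + 1×400 = 1632 + 122 + 351 + 400 = 2505
ΣP(Q1 2023)·Q(Q1 2023) = 13×136 + 2×61 + 2×117 + 1×400 = 1768 + 122 + 234 + 400 = 2524
Index = 2505 / 2524 × 100 = 99.2472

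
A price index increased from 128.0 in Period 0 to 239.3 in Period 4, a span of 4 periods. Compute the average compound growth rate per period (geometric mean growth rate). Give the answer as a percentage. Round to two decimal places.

Growth factor = (239.3/128.0)^(1/4) = (1.869531)^(1/4) = 1.169319
Growth rate = 1.169319 − 1 = 0.169319 = 16.9319%

16.93%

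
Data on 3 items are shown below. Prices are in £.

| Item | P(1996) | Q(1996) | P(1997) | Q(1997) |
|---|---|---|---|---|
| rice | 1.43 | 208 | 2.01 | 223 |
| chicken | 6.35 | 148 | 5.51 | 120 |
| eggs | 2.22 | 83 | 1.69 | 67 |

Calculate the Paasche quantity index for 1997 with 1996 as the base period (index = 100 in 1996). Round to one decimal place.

89.0

Paasche quantity index uses current-period prices as weights.
ΣP(1997)·Q(1997) = 2.01×223 + 5.51×120 + 1.69×67 = 448.23 + 661.2 + 113.23 = 1222.66
ΣP(1997)·Q(1996) = 2.01×208 + 5.51×148 + 1.69×83 = 418.08 + 815.48 + 140.27 = 1373.83
Index = 1222.66 / 1373.83 × 100 = 88.9965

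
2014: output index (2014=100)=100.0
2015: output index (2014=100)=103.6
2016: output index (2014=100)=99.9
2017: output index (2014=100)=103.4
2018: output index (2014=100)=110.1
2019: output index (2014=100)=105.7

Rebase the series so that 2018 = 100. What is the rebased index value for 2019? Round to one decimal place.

Rebased(2019) = 105.7 / 110.1 × 100 = 96.0036

96.0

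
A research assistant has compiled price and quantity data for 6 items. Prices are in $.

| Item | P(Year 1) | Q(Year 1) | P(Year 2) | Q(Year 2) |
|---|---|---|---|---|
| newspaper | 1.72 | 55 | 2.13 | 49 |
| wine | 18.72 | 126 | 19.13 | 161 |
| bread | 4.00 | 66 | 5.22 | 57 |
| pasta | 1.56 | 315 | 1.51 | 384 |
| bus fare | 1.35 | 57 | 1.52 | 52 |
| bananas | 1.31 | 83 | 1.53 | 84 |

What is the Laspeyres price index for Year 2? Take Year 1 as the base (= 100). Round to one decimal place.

Laspeyres price index uses base-period quantities as weights.
ΣP(Year 2)·Q(Year 1) = 2.13×55 + 19.13×126 + 5.22×66 + 1.51×315 + 1.52×57 + 1.53×83 = 117.15 + 2410.38 + 344.52 + 475.65 + 86.64 + 126.99 = 3561.33
ΣP(Year 1)·Q(Year 1) = 1.72×55 + 18.72×126 + 4.00×66 + 1.56×315 + 1.35×57 + 1.31×83 = 94.6 + 2358.72 + 264 + 491.4 + 76.95 + 108.73 = 3394.4
Index = 3561.33 / 3394.4 × 100 = 104.9178

104.9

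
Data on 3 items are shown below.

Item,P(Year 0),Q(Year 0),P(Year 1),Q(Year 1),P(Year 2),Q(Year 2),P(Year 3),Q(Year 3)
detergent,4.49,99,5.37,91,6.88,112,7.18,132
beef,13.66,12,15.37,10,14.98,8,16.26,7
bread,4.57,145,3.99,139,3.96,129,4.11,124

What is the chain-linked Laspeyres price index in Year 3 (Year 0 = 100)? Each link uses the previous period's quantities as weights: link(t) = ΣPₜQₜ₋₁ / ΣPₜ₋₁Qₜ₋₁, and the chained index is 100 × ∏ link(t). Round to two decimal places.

Link Year 0→Year 1:
ΣP(Year 1)Q(Year 0) = 5.37×99 + 15.37×12 + 3.99×145 = 531.63 + 184.44 + 578.55 = 1294.62
ΣP(Year 0)Q(Year 0) = 4.49×99 + 13.66×12 + 4.57×145 = 444.51 + 163.92 + 662.65 = 1271.08
link = 1294.62/1271.08 = 1.018520
Link Year 1→Year 2:
ΣP(Year 2)Q(Year 1) = 6.88×91 + 14.98×10 + 3.96×139 = 626.08 + 149.8 + 550.44 = 1326.32
ΣP(Year 1)Q(Year 1) = 5.37×91 + 15.37×10 + 3.99×139 = 488.67 + 153.7 + 554.61 = 1196.98
link = 1326.32/1196.98 = 1.108055
Link Year 2→Year 3:
ΣP(Year 3)Q(Year 2) = 7.18×112 + 16.26×8 + 4.11×129 = 804.16 + 130.08 + 530.19 = 1464.43
ΣP(Year 2)Q(Year 2) = 6.88×112 + 14.98×8 + 3.96×129 = 770.56 + 119.84 + 510.84 = 1401.24
link = 1464.43/1401.24 = 1.045096
Chained index = 100 × 1.018520 × 1.108055 × 1.045096 = 117.9470

117.95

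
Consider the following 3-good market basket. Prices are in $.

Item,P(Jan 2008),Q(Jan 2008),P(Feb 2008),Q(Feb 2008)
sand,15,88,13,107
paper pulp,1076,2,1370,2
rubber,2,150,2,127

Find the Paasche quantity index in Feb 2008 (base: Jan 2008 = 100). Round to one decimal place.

104.8

Paasche quantity index uses current-period prices as weights.
ΣP(Feb 2008)·Q(Feb 2008) = 13×107 + 1370×2 + 2×127 = 1391 + 2740 + 254 = 4385
ΣP(Feb 2008)·Q(Jan 2008) = 13×88 + 1370×2 + 2×150 = 1144 + 2740 + 300 = 4184
Index = 4385 / 4184 × 100 = 104.8040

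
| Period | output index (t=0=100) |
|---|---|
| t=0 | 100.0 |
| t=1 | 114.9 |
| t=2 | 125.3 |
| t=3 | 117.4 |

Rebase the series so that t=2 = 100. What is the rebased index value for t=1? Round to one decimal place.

Rebased(t=1) = 114.9 / 125.3 × 100 = 91.6999

91.7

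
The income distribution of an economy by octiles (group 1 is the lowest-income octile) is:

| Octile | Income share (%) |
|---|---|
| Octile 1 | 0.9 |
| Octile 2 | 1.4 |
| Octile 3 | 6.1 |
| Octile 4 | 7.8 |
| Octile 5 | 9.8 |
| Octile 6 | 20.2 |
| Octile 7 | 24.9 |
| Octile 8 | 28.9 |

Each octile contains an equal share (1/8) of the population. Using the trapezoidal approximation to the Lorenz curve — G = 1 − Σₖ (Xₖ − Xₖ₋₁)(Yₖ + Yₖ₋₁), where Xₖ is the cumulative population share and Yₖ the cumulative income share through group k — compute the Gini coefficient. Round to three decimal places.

0.447

Cumulative income shares Yₖ: 0.0090, 0.0230, 0.0840, 0.1620, 0.2600, 0.4620, 0.7110, 1.0000
Σ (Xₖ−Xₖ₋₁)(Yₖ+Yₖ₋₁) = (1/8)(0.0090+0.0000) + (1/8)(0.0230+0.0090) + (1/8)(0.0840+0.0230) + (1/8)(0.1620+0.0840) + (1/8)(0.2600+0.1620) + (1/8)(0.4620+0.2600) + (1/8)(0.7110+0.4620) + (1/8)(1.0000+0.7110)
  = 0.0011 + 0.0040 + 0.0134 + 0.0307 + 0.0527 + 0.0902 + 0.1466 + 0.2139 = 0.5527
G = 1 − 0.5527 = 0.4473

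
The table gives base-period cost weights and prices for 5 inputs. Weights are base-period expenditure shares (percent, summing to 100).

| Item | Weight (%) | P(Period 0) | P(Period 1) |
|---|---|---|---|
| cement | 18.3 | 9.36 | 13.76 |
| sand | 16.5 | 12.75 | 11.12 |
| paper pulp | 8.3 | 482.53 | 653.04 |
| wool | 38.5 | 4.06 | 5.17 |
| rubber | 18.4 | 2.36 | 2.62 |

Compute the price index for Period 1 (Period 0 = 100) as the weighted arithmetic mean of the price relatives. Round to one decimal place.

cement: 18.3 × (13.76/9.36) = 18.3 × 1.470085 = 26.9026
sand: 16.5 × (11.12/12.75) = 16.5 × 0.872157 = 14.3906
paper pulp: 8.3 × (653.04/482.53) = 8.3 × 1.353367 = 11.2329
wool: 38.5 × (5.17/4.06) = 38.5 × 1.273399 = 49.0259
rubber: 18.4 × (2.62/2.36) = 18.4 × 1.110169 = 20.4271
Index = Σ wᵢ·(p₁ᵢ/p₀ᵢ) = 26.9026 + 14.3906 + 11.2329 + 49.0259 + 20.4271 = 121.9791

122.0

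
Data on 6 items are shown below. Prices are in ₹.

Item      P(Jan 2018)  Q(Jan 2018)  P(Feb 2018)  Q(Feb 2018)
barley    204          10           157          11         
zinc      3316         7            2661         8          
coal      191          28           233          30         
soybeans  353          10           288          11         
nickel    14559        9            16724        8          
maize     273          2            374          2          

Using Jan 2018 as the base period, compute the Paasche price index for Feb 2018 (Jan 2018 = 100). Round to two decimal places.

107.92

Paasche price index uses current-period quantities as weights.
ΣP(Feb 2018)·Q(Feb 2018) = 157×11 + 2661×8 + 233×30 + 288×11 + 16724×8 + 374×2 = 1727 + 21288 + 6990 + 3168 + 133792 + 748 = 167713
ΣP(Jan 2018)·Q(Feb 2018) = 204×11 + 3316×8 + 191×30 + 353×11 + 14559×8 + 273×2 = 2244 + 26528 + 5730 + 3883 + 116472 + 546 = 155403
Index = 167713 / 155403 × 100 = 107.9213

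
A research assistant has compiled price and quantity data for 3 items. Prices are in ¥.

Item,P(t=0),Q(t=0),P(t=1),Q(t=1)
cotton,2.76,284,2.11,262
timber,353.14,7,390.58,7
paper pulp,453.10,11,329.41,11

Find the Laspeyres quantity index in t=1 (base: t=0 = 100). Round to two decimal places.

99.26

Laspeyres quantity index uses base-period prices as weights.
ΣP(t=0)·Q(t=1) = 2.76×262 + 353.14×7 + 453.10×11 = 723.12 + 2471.98 + 4984.1 = 8179.2
ΣP(t=0)·Q(t=0) = 2.76×284 + 353.14×7 + 453.10×11 = 783.84 + 2471.98 + 4984.1 = 8239.92
Index = 8179.2 / 8239.92 × 100 = 99.2631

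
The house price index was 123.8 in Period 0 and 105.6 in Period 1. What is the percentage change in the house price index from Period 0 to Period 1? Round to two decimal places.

-14.70%

Change = (105.6 − 123.8) / 123.8 × 100
       = -18.2 / 123.8 × 100 = -14.7011%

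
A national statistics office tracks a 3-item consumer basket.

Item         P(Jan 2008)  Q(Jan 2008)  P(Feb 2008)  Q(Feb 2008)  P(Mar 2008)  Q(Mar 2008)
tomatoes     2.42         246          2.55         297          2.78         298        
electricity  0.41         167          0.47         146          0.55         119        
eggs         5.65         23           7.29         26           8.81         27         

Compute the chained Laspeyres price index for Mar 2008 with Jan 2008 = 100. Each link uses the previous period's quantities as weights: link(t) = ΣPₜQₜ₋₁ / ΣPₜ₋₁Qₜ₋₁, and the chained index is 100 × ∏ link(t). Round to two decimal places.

Link Jan 2008→Feb 2008:
ΣP(Feb 2008)Q(Jan 2008) = 2.55×246 + 0.47×167 + 7.29×23 = 627.3 + 78.49 + 167.67 = 873.46
ΣP(Jan 2008)Q(Jan 2008) = 2.42×246 + 0.41×167 + 5.65×23 = 595.32 + 68.47 + 129.95 = 793.74
link = 873.46/793.74 = 1.100436
Link Feb 2008→Mar 2008:
ΣP(Mar 2008)Q(Feb 2008) = 2.78×297 + 0.55×146 + 8.81×26 = 825.66 + 80.3 + 229.06 = 1135.02
ΣP(Feb 2008)Q(Feb 2008) = 2.55×297 + 0.47×146 + 7.29×26 = 757.35 + 68.62 + 189.54 = 1015.51
link = 1135.02/1015.51 = 1.117685
Chained index = 100 × 1.100436 × 1.117685 = 122.9940

122.99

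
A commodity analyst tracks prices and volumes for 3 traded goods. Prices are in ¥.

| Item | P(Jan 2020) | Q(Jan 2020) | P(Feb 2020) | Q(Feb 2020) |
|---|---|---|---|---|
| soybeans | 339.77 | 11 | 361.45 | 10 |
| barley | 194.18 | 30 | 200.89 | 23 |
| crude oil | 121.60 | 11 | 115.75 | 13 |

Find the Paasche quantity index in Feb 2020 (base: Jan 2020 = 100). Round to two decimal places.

86.38

Paasche quantity index uses current-period prices as weights.
ΣP(Feb 2020)·Q(Feb 2020) = 361.45×10 + 200.89×23 + 115.75×13 = 3614.5 + 4620.47 + 1504.75 = 9739.72
ΣP(Feb 2020)·Q(Jan 2020) = 361.45×11 + 200.89×30 + 115.75×11 = 3975.95 + 6026.7 + 1273.25 = 11275.9
Index = 9739.72 / 11275.9 × 100 = 86.3764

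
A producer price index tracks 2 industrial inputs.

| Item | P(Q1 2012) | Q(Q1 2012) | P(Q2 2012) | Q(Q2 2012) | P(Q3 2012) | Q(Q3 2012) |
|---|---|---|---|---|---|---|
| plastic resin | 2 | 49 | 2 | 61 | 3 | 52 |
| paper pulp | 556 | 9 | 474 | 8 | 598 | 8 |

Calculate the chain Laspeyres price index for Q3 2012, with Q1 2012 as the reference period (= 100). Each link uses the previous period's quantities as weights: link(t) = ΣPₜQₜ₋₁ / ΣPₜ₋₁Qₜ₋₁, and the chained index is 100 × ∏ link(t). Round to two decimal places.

Link Q1 2012→Q2 2012:
ΣP(Q2 2012)Q(Q1 2012) = 2×49 + 474×9 = 98 + 4266 = 4364
ΣP(Q1 2012)Q(Q1 2012) = 2×49 + 556×9 = 98 + 5004 = 5102
link = 4364/5102 = 0.855351
Link Q2 2012→Q3 2012:
ΣP(Q3 2012)Q(Q2 2012) = 3×61 + 598×8 = 183 + 4784 = 4967
ΣP(Q2 2012)Q(Q2 2012) = 2×61 + 474×8 = 122 + 3792 = 3914
link = 4967/3914 = 1.269034
Chained index = 100 × 0.855351 × 1.269034 = 108.5470

108.55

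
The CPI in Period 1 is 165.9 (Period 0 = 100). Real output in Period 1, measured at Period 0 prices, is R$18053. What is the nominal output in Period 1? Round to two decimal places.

Nominal = Real × (Index/100) = 18053 × (165.9/100)
        = 18053 × 1.659 = 29949.9270

29949.93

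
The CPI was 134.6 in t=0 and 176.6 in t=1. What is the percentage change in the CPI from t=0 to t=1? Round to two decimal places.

31.20%

Change = (176.6 − 134.6) / 134.6 × 100
       = 42.0 / 134.6 × 100 = 31.2036%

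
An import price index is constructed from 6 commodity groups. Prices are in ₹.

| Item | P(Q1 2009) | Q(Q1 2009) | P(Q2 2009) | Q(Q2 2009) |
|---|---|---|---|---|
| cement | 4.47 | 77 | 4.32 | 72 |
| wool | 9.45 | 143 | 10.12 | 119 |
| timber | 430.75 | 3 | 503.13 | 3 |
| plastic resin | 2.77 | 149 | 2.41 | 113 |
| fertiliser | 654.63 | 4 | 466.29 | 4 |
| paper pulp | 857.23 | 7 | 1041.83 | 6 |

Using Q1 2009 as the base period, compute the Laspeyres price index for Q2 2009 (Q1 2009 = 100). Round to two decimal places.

106.54

Laspeyres price index uses base-period quantities as weights.
ΣP(Q2 2009)·Q(Q1 2009) = 4.32×77 + 10.12×143 + 503.13×3 + 2.41×149 + 466.29×4 + 1041.83×7 = 332.64 + 1447.16 + 1509.39 + 359.09 + 1865.16 + 7292.81 = 12806.25
ΣP(Q1 2009)·Q(Q1 2009) = 4.47×77 + 9.45×143 + 430.75×3 + 2.77×149 + 654.63×4 + 857.23×7 = 344.19 + 1351.35 + 1292.25 + 412.73 + 2618.52 + 6000.61 = 12019.65
Index = 12806.25 / 12019.65 × 100 = 106.5443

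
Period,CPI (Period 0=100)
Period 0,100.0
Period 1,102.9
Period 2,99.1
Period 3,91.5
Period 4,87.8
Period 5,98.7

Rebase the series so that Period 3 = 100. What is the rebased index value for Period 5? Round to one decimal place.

Rebased(Period 5) = 98.7 / 91.5 × 100 = 107.8689

107.9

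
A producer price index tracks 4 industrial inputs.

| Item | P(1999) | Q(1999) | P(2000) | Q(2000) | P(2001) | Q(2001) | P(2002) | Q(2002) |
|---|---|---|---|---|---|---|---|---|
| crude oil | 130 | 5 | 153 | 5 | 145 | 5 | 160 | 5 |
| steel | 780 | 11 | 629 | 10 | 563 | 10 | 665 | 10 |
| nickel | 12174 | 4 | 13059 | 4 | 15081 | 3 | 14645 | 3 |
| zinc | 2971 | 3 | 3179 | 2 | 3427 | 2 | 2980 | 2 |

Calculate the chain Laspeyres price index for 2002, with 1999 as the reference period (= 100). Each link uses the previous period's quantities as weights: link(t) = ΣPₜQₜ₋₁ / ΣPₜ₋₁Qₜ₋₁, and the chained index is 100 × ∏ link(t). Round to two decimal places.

Link 1999→2000:
ΣP(2000)Q(1999) = 153×5 + 629×11 + 13059×4 + 3179×3 = 765 + 6919 + 52236 + 9537 = 69457
ΣP(1999)Q(1999) = 130×5 + 780×11 + 12174×4 + 2971×3 = 650 + 8580 + 48696 + 8913 = 66839
link = 69457/66839 = 1.039169
Link 2000→2001:
ΣP(2001)Q(2000) = 145×5 + 563×10 + 15081×4 + 3427×2 = 725 + 5630 + 60324 + 6854 = 73533
ΣP(2000)Q(2000) = 153×5 + 629×10 + 13059×4 + 3179×2 = 765 + 6290 + 52236 + 6358 = 65649
link = 73533/65649 = 1.120093
Link 2001→2002:
ΣP(2002)Q(2001) = 160×5 + 665×10 + 14645×3 + 2980×2 = 800 + 6650 + 43935 + 5960 = 57345
ΣP(2001)Q(2001) = 145×5 + 563×10 + 15081×3 + 3427×2 = 725 + 5630 + 45243 + 6854 = 58452
link = 57345/58452 = 0.981061
Chained index = 100 × 1.039169 × 1.120093 × 0.981061 = 114.1922

114.19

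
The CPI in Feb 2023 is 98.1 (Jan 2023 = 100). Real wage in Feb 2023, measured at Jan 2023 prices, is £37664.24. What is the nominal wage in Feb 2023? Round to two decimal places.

36948.62

Nominal = Real × (Index/100) = 37664.24 × (98.1/100)
        = 37664.24 × 0.981 = 36948.6194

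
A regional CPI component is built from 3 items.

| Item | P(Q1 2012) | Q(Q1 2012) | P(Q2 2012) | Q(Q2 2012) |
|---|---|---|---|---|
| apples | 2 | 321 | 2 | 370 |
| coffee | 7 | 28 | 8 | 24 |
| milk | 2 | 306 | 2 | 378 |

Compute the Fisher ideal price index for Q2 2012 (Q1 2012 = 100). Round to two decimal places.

Laspeyres component (base-period weights):
ΣP(Q2 2012)Q(Q1 2012) = 2×321 + 8×28 + 2×306 = 642 + 224 + 612 = 1478
ΣP(Q1 2012)Q(Q1 2012) = 2×321 + 7×28 + 2×306 = 642 + 196 + 612 = 1450
L = 1478 / 1450 × 100 = 101.9310
Paasche component (current-period weights):
ΣP(Q2 2012)Q(Q2 2012) = 2×370 + 8×24 + 2×378 = 740 + 192 + 756 = 1688
ΣP(Q1 2012)Q(Q2 2012) = 2×370 + 7×24 + 2×378 = 740 + 168 + 756 = 1664
P = 1688 / 1664 × 100 = 101.4423
Fisher = √(L × P) = √(101.9310 × 101.4423) = 101.6864

101.69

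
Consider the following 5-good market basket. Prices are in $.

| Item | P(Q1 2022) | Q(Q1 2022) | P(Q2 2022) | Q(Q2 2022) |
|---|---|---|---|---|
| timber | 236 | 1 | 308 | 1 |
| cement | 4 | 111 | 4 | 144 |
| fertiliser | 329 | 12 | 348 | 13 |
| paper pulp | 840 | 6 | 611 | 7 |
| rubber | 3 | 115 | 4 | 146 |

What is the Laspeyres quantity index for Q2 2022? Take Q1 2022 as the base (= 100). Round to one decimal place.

113.9

Laspeyres quantity index uses base-period prices as weights.
ΣP(Q1 2022)·Q(Q2 2022) = 236×1 + 4×144 + 329×13 + 840×7 + 3×146 = 236 + 576 + 4277 + 5880 + 438 = 11407
ΣP(Q1 2022)·Q(Q1 2022) = 236×1 + 4×111 + 329×12 + 840×6 + 3×115 = 236 + 444 + 3948 + 5040 + 345 = 10013
Index = 11407 / 10013 × 100 = 113.9219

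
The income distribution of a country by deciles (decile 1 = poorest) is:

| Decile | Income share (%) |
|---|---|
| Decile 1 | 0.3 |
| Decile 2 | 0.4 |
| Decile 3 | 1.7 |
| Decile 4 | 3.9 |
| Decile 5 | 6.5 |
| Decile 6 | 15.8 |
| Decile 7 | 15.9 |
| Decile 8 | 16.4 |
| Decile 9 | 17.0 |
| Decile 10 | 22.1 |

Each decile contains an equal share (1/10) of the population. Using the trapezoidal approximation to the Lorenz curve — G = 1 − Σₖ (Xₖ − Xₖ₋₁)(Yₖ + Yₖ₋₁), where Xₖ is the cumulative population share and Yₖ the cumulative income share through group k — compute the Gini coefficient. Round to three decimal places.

0.431

Cumulative income shares Yₖ: 0.0030, 0.0070, 0.0240, 0.0630, 0.1280, 0.2860, 0.4450, 0.6090, 0.7790, 1.0000
Σ (Xₖ−Xₖ₋₁)(Yₖ+Yₖ₋₁) = (1/10)(0.0030+0.0000) + (1/10)(0.0070+0.0030) + (1/10)(0.0240+0.0070) + (1/10)(0.0630+0.0240) + (1/10)(0.1280+0.0630) + (1/10)(0.2860+0.1280) + (1/10)(0.4450+0.2860) + (1/10)(0.6090+0.4450) + (1/10)(0.7790+0.6090) + (1/10)(1.0000+0.7790)
  = 0.0003 + 0.0010 + 0.0031 + 0.0087 + 0.0191 + 0.0414 + 0.0731 + 0.1054 + 0.1388 + 0.1779 = 0.5688
G = 1 − 0.5688 = 0.4312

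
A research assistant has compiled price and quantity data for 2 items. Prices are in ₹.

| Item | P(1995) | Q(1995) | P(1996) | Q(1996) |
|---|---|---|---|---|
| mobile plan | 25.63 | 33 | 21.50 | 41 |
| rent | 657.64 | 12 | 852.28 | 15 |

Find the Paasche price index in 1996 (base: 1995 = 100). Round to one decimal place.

125.2

Paasche price index uses current-period quantities as weights.
ΣP(1996)·Q(1996) = 21.50×41 + 852.28×15 = 881.5 + 12784.2 = 13665.7
ΣP(1995)·Q(1996) = 25.63×41 + 657.64×15 = 1050.83 + 9864.6 = 10915.43
Index = 13665.7 / 10915.43 × 100 = 125.1962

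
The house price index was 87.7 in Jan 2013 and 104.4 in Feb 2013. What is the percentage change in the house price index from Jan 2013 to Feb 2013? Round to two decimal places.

Change = (104.4 − 87.7) / 87.7 × 100
       = 16.7 / 87.7 × 100 = 19.0422%

19.04%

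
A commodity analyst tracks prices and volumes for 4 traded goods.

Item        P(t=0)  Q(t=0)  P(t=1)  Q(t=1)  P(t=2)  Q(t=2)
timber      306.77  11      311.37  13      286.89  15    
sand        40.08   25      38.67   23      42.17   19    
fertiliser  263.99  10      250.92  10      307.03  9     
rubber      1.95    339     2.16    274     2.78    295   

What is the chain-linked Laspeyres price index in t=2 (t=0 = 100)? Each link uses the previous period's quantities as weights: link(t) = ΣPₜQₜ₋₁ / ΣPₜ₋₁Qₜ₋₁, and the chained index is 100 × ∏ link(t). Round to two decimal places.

Link t=0→t=1:
ΣP(t=1)Q(t=0) = 311.37×11 + 38.67×25 + 250.92×10 + 2.16×339 = 3425.07 + 966.75 + 2509.2 + 732.24 = 7633.26
ΣP(t=0)Q(t=0) = 306.77×11 + 40.08×25 + 263.99×10 + 1.95×339 = 3374.47 + 1002 + 2639.9 + 661.05 = 7677.42
link = 7633.26/7677.42 = 0.994248
Link t=1→t=2:
ΣP(t=2)Q(t=1) = 286.89×13 + 42.17×23 + 307.03×10 + 2.78×274 = 3729.57 + 969.91 + 3070.3 + 761.72 = 8531.5
ΣP(t=1)Q(t=1) = 311.37×13 + 38.67×23 + 250.92×10 + 2.16×274 = 4047.81 + 889.41 + 2509.2 + 591.84 = 8038.26
link = 8531.5/8038.26 = 1.061362
Chained index = 100 × 0.994248 × 1.061362 = 105.5257

105.53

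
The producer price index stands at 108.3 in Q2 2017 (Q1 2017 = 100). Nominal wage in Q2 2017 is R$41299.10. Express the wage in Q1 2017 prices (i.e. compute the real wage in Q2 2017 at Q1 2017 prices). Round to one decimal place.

Real = Nominal ÷ (Index/100) = 41299.10 ÷ (108.3/100)
     = 41299.10 ÷ 1.083 = 38133.9797

38134.0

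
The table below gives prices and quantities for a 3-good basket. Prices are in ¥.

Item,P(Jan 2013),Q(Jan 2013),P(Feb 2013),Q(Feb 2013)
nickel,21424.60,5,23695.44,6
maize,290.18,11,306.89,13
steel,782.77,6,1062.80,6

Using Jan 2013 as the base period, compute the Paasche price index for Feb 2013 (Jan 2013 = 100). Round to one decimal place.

111.3

Paasche price index uses current-period quantities as weights.
ΣP(Feb 2013)·Q(Feb 2013) = 23695.44×6 + 306.89×13 + 1062.80×6 = 142172.64 + 3989.57 + 6376.8 = 152539.01
ΣP(Jan 2013)·Q(Feb 2013) = 21424.60×6 + 290.18×13 + 782.77×6 = 128547.6 + 3772.34 + 4696.62 = 137016.56
Index = 152539.01 / 137016.56 × 100 = 111.3289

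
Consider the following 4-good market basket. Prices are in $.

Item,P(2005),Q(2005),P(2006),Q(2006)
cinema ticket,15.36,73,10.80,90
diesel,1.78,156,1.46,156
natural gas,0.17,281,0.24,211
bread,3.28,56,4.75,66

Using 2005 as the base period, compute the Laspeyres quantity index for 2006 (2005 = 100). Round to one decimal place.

Laspeyres quantity index uses base-period prices as weights.
ΣP(2005)·Q(2006) = 15.36×90 + 1.78×156 + 0.17×211 + 3.28×66 = 1382.4 + 277.68 + 35.87 + 216.48 = 1912.43
ΣP(2005)·Q(2005) = 15.36×73 + 1.78×156 + 0.17×281 + 3.28×56 = 1121.28 + 277.68 + 47.77 + 183.68 = 1630.41
Index = 1912.43 / 1630.41 × 100 = 117.2975

117.3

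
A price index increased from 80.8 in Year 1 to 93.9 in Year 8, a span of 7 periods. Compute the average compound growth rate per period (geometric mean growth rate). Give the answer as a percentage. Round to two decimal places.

Growth factor = (93.9/80.8)^(1/7) = (1.162129)^(1/7) = 1.021697
Growth rate = 1.021697 − 1 = 0.021697 = 2.1697%

2.17%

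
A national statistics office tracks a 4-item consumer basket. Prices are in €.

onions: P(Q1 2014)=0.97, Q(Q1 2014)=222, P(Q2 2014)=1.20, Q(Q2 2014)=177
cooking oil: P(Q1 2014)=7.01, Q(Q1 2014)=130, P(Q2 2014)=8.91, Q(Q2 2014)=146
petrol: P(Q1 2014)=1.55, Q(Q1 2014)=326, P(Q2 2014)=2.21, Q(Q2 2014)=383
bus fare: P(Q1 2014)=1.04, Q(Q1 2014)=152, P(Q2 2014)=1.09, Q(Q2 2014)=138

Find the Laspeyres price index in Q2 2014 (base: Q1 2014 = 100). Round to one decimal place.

Laspeyres price index uses base-period quantities as weights.
ΣP(Q2 2014)·Q(Q1 2014) = 1.20×222 + 8.91×130 + 2.21×326 + 1.09×152 = 266.4 + 1158.3 + 720.46 + 165.68 = 2310.84
ΣP(Q1 2014)·Q(Q1 2014) = 0.97×222 + 7.01×130 + 1.55×326 + 1.04×152 = 215.34 + 911.3 + 505.3 + 158.08 = 1790.02
Index = 2310.84 / 1790.02 × 100 = 129.0958

129.1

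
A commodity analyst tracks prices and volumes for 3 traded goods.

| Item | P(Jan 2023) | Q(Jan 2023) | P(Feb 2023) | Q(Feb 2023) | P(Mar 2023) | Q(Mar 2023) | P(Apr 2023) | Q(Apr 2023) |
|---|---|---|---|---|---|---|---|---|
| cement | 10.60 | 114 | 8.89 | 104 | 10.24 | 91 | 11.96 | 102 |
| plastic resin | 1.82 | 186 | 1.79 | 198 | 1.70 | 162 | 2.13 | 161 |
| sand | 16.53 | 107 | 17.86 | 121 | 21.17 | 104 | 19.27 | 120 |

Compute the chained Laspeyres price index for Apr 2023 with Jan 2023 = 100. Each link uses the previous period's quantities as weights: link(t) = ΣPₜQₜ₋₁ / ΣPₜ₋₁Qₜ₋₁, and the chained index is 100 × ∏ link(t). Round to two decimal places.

Link Jan 2023→Feb 2023:
ΣP(Feb 2023)Q(Jan 2023) = 8.89×114 + 1.79×186 + 17.86×107 = 1013.46 + 332.94 + 1911.02 = 3257.42
ΣP(Jan 2023)Q(Jan 2023) = 10.60×114 + 1.82×186 + 16.53×107 = 1208.4 + 338.52 + 1768.71 = 3315.63
link = 3257.42/3315.63 = 0.982444
Link Feb 2023→Mar 2023:
ΣP(Mar 2023)Q(Feb 2023) = 10.24×104 + 1.70×198 + 21.17×121 = 1064.96 + 336.6 + 2561.57 = 3963.13
ΣP(Feb 2023)Q(Feb 2023) = 8.89×104 + 1.79×198 + 17.86×121 = 924.56 + 354.42 + 2161.06 = 3440.04
link = 3963.13/3440.04 = 1.152059
Link Mar 2023→Apr 2023:
ΣP(Apr 2023)Q(Mar 2023) = 11.96×91 + 2.13×162 + 19.27×104 = 1088.36 + 345.06 + 2004.08 = 3437.5
ΣP(Mar 2023)Q(Mar 2023) = 10.24×91 + 1.70×162 + 21.17×104 = 931.84 + 275.4 + 2201.68 = 3408.92
link = 3437.5/3408.92 = 1.008384
Chained index = 100 × 0.982444 × 1.152059 × 1.008384 = 114.1323

114.13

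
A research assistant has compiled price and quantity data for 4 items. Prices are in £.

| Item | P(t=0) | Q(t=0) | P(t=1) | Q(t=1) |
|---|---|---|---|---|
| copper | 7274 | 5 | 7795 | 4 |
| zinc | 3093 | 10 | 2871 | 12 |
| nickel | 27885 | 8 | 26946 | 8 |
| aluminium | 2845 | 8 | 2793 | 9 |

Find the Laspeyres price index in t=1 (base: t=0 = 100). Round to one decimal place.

97.6

Laspeyres price index uses base-period quantities as weights.
ΣP(t=1)·Q(t=0) = 7795×5 + 2871×10 + 26946×8 + 2793×8 = 38975 + 28710 + 215568 + 22344 = 305597
ΣP(t=0)·Q(t=0) = 7274×5 + 3093×10 + 27885×8 + 2845×8 = 36370 + 30930 + 223080 + 22760 = 313140
Index = 305597 / 313140 × 100 = 97.5912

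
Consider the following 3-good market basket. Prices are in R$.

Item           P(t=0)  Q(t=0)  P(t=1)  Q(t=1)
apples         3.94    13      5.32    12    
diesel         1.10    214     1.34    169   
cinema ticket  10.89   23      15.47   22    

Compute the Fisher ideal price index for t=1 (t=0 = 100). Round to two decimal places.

Laspeyres component (base-period weights):
ΣP(t=1)Q(t=0) = 5.32×13 + 1.34×214 + 15.47×23 = 69.16 + 286.76 + 355.81 = 711.73
ΣP(t=0)Q(t=0) = 3.94×13 + 1.10×214 + 10.89×23 = 51.22 + 235.4 + 250.47 = 537.09
L = 711.73 / 537.09 × 100 = 132.5160
Paasche component (current-period weights):
ΣP(t=1)Q(t=1) = 5.32×12 + 1.34×169 + 15.47×22 = 63.84 + 226.46 + 340.34 = 630.64
ΣP(t=0)Q(t=1) = 3.94×12 + 1.10×169 + 10.89×22 = 47.28 + 185.9 + 239.58 = 472.76
P = 630.64 / 472.76 × 100 = 133.3954
Fisher = √(L × P) = √(132.5160 × 133.3954) = 132.9549

132.95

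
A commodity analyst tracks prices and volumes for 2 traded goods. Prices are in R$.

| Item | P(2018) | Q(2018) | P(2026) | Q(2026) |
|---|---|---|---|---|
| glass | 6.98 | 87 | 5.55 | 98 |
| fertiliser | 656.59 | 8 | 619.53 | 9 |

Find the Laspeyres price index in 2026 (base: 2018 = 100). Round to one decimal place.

Laspeyres price index uses base-period quantities as weights.
ΣP(2026)·Q(2018) = 5.55×87 + 619.53×8 = 482.85 + 4956.24 = 5439.09
ΣP(2018)·Q(2018) = 6.98×87 + 656.59×8 = 607.26 + 5252.72 = 5859.98
Index = 5439.09 / 5859.98 × 100 = 92.8176

92.8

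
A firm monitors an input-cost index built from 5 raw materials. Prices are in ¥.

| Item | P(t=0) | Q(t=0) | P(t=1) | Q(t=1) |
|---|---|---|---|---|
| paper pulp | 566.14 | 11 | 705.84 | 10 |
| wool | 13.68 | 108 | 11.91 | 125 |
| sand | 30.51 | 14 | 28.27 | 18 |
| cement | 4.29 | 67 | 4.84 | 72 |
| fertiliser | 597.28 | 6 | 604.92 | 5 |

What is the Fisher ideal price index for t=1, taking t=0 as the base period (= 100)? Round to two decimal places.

Laspeyres component (base-period weights):
ΣP(t=1)Q(t=0) = 705.84×11 + 11.91×108 + 28.27×14 + 4.84×67 + 604.92×6 = 7764.24 + 1286.28 + 395.78 + 324.28 + 3629.52 = 13400.1
ΣP(t=0)Q(t=0) = 566.14×11 + 13.68×108 + 30.51×14 + 4.29×67 + 597.28×6 = 6227.54 + 1477.44 + 427.14 + 287.43 + 3583.68 = 12003.23
L = 13400.1 / 12003.23 × 100 = 111.6375
Paasche component (current-period weights):
ΣP(t=1)Q(t=1) = 705.84×10 + 11.91×125 + 28.27×18 + 4.84×72 + 604.92×5 = 7058.4 + 1488.75 + 508.86 + 348.48 + 3024.6 = 12429.09
ΣP(t=0)Q(t=1) = 566.14×10 + 13.68×125 + 30.51×18 + 4.29×72 + 597.28×5 = 5661.4 + 1710 + 549.18 + 308.88 + 2986.4 = 11215.86
P = 12429.09 / 11215.86 × 100 = 110.8171
Fisher = √(L × P) = √(111.6375 × 110.8171) = 111.2265

111.23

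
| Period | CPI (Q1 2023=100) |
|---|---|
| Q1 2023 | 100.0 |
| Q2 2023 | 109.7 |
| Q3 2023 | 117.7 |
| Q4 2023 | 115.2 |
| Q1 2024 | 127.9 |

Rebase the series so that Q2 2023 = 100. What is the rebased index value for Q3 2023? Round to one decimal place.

107.3

Rebased(Q3 2023) = 117.7 / 109.7 × 100 = 107.2926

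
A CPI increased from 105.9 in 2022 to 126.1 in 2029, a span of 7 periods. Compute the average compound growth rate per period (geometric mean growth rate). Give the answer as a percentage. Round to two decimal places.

2.53%

Growth factor = (126.1/105.9)^(1/7) = (1.190746)^(1/7) = 1.025254
Growth rate = 1.025254 − 1 = 0.025254 = 2.5254%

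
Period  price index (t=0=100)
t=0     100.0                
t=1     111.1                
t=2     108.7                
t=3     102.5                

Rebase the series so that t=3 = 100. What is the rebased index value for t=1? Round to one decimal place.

Rebased(t=1) = 111.1 / 102.5 × 100 = 108.3902

108.4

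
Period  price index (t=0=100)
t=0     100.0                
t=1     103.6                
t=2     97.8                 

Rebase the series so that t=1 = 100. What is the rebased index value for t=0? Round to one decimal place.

Rebased(t=0) = 100.0 / 103.6 × 100 = 96.5251

96.5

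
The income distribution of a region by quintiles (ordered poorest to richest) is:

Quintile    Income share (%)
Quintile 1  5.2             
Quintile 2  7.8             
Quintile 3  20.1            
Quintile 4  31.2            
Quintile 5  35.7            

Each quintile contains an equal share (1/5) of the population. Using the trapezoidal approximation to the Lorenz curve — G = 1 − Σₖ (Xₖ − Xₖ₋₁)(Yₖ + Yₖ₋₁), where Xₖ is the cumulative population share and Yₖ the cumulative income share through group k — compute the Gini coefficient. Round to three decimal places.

Cumulative income shares Yₖ: 0.0520, 0.1300, 0.3310, 0.6430, 1.0000
Σ (Xₖ−Xₖ₋₁)(Yₖ+Yₖ₋₁) = (1/5)(0.0520+0.0000) + (1/5)(0.1300+0.0520) + (1/5)(0.3310+0.1300) + (1/5)(0.6430+0.3310) + (1/5)(1.0000+0.6430)
  = 0.0104 + 0.0364 + 0.0922 + 0.1948 + 0.3286 = 0.6624
G = 1 − 0.6624 = 0.3376

0.338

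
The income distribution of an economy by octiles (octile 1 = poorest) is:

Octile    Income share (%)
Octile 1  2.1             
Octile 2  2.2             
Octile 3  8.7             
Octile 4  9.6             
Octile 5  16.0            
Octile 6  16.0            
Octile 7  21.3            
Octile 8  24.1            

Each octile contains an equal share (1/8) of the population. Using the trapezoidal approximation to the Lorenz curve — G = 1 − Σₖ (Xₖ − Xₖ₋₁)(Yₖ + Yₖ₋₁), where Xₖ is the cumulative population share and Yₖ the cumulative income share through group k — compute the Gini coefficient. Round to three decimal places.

0.347

Cumulative income shares Yₖ: 0.0210, 0.0430, 0.1300, 0.2260, 0.3860, 0.5460, 0.7590, 1.0000
Σ (Xₖ−Xₖ₋₁)(Yₖ+Yₖ₋₁) = (1/8)(0.0210+0.0000) + (1/8)(0.0430+0.0210) + (1/8)(0.1300+0.0430) + (1/8)(0.2260+0.1300) + (1/8)(0.3860+0.2260) + (1/8)(0.5460+0.3860) + (1/8)(0.7590+0.5460) + (1/8)(1.0000+0.7590)
  = 0.0026 + 0.0080 + 0.0216 + 0.0445 + 0.0765 + 0.1165 + 0.1631 + 0.2199 = 0.6528
G = 1 − 0.6528 = 0.3472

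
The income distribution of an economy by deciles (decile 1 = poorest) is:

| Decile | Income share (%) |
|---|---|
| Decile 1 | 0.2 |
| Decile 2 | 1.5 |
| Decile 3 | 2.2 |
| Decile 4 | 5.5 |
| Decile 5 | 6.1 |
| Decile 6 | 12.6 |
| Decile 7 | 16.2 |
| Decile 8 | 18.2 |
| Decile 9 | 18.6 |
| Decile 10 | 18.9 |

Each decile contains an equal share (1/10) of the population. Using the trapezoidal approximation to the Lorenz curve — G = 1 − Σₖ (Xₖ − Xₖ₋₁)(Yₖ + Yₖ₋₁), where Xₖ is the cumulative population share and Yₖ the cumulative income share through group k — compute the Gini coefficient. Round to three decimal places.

Cumulative income shares Yₖ: 0.0020, 0.0170, 0.0390, 0.0940, 0.1550, 0.2810, 0.4430, 0.6250, 0.8110, 1.0000
Σ (Xₖ−Xₖ₋₁)(Yₖ+Yₖ₋₁) = (1/10)(0.0020+0.0000) + (1/10)(0.0170+0.0020) + (1/10)(0.0390+0.0170) + (1/10)(0.0940+0.0390) + (1/10)(0.1550+0.0940) + (1/10)(0.2810+0.1550) + (1/10)(0.4430+0.2810) + (1/10)(0.6250+0.4430) + (1/10)(0.8110+0.6250) + (1/10)(1.0000+0.8110)
  = 0.0002 + 0.0019 + 0.0056 + 0.0133 + 0.0249 + 0.0436 + 0.0724 + 0.1068 + 0.1436 + 0.1811 = 0.5934
G = 1 − 0.5934 = 0.4066

0.407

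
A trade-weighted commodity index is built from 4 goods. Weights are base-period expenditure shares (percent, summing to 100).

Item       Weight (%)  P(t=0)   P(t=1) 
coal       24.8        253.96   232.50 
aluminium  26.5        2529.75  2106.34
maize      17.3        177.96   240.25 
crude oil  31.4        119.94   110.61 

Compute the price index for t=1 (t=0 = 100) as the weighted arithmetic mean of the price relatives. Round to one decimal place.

97.1

coal: 24.8 × (232.50/253.96) = 24.8 × 0.915499 = 22.7044
aluminium: 26.5 × (2106.34/2529.75) = 26.5 × 0.832628 = 22.0646
maize: 17.3 × (240.25/177.96) = 17.3 × 1.350022 = 23.3554
crude oil: 31.4 × (110.61/119.94) = 31.4 × 0.922211 = 28.9574
Index = Σ wᵢ·(p₁ᵢ/p₀ᵢ) = 22.7044 + 22.0646 + 23.3554 + 28.9574 = 97.0818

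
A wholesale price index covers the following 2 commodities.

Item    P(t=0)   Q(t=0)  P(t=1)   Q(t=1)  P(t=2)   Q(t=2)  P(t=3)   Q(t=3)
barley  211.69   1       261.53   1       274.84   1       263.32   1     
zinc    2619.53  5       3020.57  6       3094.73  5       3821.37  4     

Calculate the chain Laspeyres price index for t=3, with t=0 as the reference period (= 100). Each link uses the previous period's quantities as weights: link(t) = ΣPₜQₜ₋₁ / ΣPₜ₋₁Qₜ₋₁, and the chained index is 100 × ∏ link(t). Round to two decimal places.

145.53

Link t=0→t=1:
ΣP(t=1)Q(t=0) = 261.53×1 + 3020.57×5 = 261.53 + 15102.85 = 15364.38
ΣP(t=0)Q(t=0) = 211.69×1 + 2619.53×5 = 211.69 + 13097.65 = 13309.34
link = 15364.38/13309.34 = 1.154406
Link t=1→t=2:
ΣP(t=2)Q(t=1) = 274.84×1 + 3094.73×6 = 274.84 + 18568.38 = 18843.22
ΣP(t=1)Q(t=1) = 261.53×1 + 3020.57×6 = 261.53 + 18123.42 = 18384.95
link = 18843.22/18384.95 = 1.024926
Link t=2→t=3:
ΣP(t=3)Q(t=2) = 263.32×1 + 3821.37×5 = 263.32 + 19106.85 = 19370.17
ΣP(t=2)Q(t=2) = 274.84×1 + 3094.73×5 = 274.84 + 15473.65 = 15748.49
link = 19370.17/15748.49 = 1.229970
Chained index = 100 × 1.154406 × 1.024926 × 1.229970 = 145.5277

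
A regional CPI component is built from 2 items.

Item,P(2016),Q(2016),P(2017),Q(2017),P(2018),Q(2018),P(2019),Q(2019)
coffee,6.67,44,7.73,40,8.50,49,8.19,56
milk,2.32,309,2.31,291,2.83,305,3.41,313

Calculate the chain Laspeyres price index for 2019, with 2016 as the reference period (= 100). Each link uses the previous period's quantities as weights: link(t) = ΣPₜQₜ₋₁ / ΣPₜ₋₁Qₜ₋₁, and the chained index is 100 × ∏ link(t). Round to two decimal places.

139.30

Link 2016→2017:
ΣP(2017)Q(2016) = 7.73×44 + 2.31×309 = 340.12 + 713.79 = 1053.91
ΣP(2016)Q(2016) = 6.67×44 + 2.32×309 = 293.48 + 716.88 = 1010.36
link = 1053.91/1010.36 = 1.043103
Link 2017→2018:
ΣP(2018)Q(2017) = 8.50×40 + 2.83×291 = 340 + 823.53 = 1163.53
ΣP(2017)Q(2017) = 7.73×40 + 2.31×291 = 309.2 + 672.21 = 981.41
link = 1163.53/981.41 = 1.185570
Link 2018→2019:
ΣP(2019)Q(2018) = 8.19×49 + 3.41×305 = 401.31 + 1040.05 = 1441.36
ΣP(2018)Q(2018) = 8.50×49 + 2.83×305 = 416.5 + 863.15 = 1279.65
link = 1441.36/1279.65 = 1.126370
Chained index = 100 × 1.043103 × 1.185570 × 1.126370 = 139.2951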